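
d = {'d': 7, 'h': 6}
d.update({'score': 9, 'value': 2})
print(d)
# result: {'d': 7, 'h': 6, 'score': 9, 'value': 2}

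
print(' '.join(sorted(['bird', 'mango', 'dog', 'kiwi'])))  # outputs bird dog kiwi mango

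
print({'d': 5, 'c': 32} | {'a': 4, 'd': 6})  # {'d': 6, 'c': 32, 'a': 4}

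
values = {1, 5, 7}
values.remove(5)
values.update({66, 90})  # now {1, 7, 66, 90}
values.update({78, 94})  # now {1, 7, 66, 78, 90, 94}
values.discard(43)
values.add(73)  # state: {1, 7, 66, 73, 78, 90, 94}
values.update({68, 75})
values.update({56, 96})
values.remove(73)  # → {1, 7, 56, 66, 68, 75, 78, 90, 94, 96}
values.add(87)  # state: {1, 7, 56, 66, 68, 75, 78, 87, 90, 94, 96}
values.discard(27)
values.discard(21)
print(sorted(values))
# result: [1, 7, 56, 66, 68, 75, 78, 87, 90, 94, 96]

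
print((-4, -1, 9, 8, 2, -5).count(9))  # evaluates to 1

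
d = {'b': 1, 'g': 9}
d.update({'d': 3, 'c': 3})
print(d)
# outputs {'b': 1, 'g': 9, 'd': 3, 'c': 3}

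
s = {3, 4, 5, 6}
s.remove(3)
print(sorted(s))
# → [4, 5, 6]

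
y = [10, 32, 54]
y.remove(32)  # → [10, 54]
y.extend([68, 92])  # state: [10, 54, 68, 92]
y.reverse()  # [92, 68, 54, 10]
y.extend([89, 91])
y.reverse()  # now [91, 89, 10, 54, 68, 92]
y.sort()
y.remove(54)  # [10, 68, 89, 91, 92]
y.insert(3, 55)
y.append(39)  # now [10, 68, 89, 55, 91, 92, 39]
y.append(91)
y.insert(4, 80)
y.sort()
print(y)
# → [10, 39, 55, 68, 80, 89, 91, 91, 92]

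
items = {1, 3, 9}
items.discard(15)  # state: {1, 3, 9}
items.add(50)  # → {1, 3, 9, 50}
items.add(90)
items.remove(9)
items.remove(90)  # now {1, 3, 50}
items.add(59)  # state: {1, 3, 50, 59}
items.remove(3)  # {1, 50, 59}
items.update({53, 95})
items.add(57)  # {1, 50, 53, 57, 59, 95}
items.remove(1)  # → {50, 53, 57, 59, 95}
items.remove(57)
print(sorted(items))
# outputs [50, 53, 59, 95]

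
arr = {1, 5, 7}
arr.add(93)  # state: {1, 5, 7, 93}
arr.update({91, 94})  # {1, 5, 7, 91, 93, 94}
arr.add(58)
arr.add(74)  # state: {1, 5, 7, 58, 74, 91, 93, 94}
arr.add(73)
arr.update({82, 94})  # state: {1, 5, 7, 58, 73, 74, 82, 91, 93, 94}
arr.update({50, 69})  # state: {1, 5, 7, 50, 58, 69, 73, 74, 82, 91, 93, 94}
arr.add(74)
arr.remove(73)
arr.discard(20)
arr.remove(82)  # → {1, 5, 7, 50, 58, 69, 74, 91, 93, 94}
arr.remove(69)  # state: {1, 5, 7, 50, 58, 74, 91, 93, 94}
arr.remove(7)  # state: {1, 5, 50, 58, 74, 91, 93, 94}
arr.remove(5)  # {1, 50, 58, 74, 91, 93, 94}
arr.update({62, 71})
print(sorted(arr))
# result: [1, 50, 58, 62, 71, 74, 91, 93, 94]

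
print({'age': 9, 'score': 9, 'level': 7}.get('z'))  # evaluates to None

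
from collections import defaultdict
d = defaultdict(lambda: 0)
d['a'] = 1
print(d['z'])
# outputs 0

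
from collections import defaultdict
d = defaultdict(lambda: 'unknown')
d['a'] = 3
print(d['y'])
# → unknown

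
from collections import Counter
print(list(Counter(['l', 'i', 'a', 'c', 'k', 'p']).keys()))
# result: ['l', 'i', 'a', 'c', 'k', 'p']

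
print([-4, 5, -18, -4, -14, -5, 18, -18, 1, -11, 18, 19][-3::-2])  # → [-11, -18, -5, -4, 5]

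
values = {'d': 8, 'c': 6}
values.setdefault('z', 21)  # 21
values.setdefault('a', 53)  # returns 53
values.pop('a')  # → 53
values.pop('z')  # 21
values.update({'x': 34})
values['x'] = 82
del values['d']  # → {'c': 6, 'x': 82}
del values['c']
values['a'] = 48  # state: {'x': 82, 'a': 48}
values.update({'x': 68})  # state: {'x': 68, 'a': 48}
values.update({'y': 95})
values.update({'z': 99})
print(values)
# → {'x': 68, 'a': 48, 'y': 95, 'z': 99}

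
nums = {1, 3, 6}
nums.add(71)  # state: {1, 3, 6, 71}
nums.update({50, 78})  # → {1, 3, 6, 50, 71, 78}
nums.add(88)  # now {1, 3, 6, 50, 71, 78, 88}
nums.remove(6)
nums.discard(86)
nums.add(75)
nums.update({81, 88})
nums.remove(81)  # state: {1, 3, 50, 71, 75, 78, 88}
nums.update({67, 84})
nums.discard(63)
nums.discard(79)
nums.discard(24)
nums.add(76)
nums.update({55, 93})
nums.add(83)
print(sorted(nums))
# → [1, 3, 50, 55, 67, 71, 75, 76, 78, 83, 84, 88, 93]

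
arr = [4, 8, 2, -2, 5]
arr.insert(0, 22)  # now [22, 4, 8, 2, -2, 5]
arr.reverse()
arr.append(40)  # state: [5, -2, 2, 8, 4, 22, 40]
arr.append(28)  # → [5, -2, 2, 8, 4, 22, 40, 28]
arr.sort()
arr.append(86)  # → [-2, 2, 4, 5, 8, 22, 28, 40, 86]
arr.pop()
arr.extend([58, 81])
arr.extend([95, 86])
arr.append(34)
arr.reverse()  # [34, 86, 95, 81, 58, 40, 28, 22, 8, 5, 4, 2, -2]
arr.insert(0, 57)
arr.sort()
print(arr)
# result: [-2, 2, 4, 5, 8, 22, 28, 34, 40, 57, 58, 81, 86, 95]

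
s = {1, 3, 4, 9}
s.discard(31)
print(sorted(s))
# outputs [1, 3, 4, 9]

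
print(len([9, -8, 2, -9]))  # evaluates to 4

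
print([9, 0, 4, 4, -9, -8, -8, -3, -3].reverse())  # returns None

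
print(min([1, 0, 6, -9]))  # -9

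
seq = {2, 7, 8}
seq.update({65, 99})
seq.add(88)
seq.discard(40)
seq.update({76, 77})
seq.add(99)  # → {2, 7, 8, 65, 76, 77, 88, 99}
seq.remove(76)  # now {2, 7, 8, 65, 77, 88, 99}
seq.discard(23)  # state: {2, 7, 8, 65, 77, 88, 99}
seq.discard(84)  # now {2, 7, 8, 65, 77, 88, 99}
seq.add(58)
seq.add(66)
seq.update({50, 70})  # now {2, 7, 8, 50, 58, 65, 66, 70, 77, 88, 99}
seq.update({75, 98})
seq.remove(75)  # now {2, 7, 8, 50, 58, 65, 66, 70, 77, 88, 98, 99}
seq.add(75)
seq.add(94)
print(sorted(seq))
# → [2, 7, 8, 50, 58, 65, 66, 70, 75, 77, 88, 94, 98, 99]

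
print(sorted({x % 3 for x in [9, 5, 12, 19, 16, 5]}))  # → [0, 1, 2]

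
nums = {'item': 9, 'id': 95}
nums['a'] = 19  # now {'item': 9, 'id': 95, 'a': 19}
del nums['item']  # {'id': 95, 'a': 19}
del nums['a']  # {'id': 95}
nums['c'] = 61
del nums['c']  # {'id': 95}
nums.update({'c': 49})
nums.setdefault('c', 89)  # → 49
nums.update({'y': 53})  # {'id': 95, 'c': 49, 'y': 53}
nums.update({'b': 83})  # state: {'id': 95, 'c': 49, 'y': 53, 'b': 83}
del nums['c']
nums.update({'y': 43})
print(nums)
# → {'id': 95, 'y': 43, 'b': 83}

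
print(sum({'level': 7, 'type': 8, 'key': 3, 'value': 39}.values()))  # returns 57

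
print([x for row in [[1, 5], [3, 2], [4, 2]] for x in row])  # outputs [1, 5, 3, 2, 4, 2]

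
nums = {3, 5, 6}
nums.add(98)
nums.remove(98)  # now {3, 5, 6}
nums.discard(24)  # {3, 5, 6}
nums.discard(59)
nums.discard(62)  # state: {3, 5, 6}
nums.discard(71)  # {3, 5, 6}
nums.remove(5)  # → {3, 6}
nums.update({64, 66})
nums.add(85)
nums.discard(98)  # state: {3, 6, 64, 66, 85}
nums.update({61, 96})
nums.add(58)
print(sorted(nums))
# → [3, 6, 58, 61, 64, 66, 85, 96]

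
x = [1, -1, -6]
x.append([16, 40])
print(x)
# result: [1, -1, -6, [16, 40]]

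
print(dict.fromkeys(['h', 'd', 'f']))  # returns {'h': None, 'd': None, 'f': None}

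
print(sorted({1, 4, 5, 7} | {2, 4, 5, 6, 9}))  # [1, 2, 4, 5, 6, 7, 9]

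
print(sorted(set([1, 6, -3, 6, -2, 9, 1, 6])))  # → [-3, -2, 1, 6, 9]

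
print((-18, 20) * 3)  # (-18, 20, -18, 20, -18, 20)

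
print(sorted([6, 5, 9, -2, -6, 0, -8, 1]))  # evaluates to [-8, -6, -2, 0, 1, 5, 6, 9]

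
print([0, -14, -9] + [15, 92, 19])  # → [0, -14, -9, 15, 92, 19]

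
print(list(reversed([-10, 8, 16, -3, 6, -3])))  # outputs [-3, 6, -3, 16, 8, -10]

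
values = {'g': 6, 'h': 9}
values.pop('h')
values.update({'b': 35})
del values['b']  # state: {'g': 6}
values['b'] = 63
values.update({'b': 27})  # {'g': 6, 'b': 27}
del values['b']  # {'g': 6}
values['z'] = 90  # {'g': 6, 'z': 90}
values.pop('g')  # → 6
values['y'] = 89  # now {'z': 90, 'y': 89}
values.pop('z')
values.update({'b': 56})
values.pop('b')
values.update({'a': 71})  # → {'y': 89, 'a': 71}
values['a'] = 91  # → {'y': 89, 'a': 91}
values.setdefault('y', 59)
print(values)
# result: {'y': 89, 'a': 91}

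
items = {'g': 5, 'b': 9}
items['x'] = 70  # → {'g': 5, 'b': 9, 'x': 70}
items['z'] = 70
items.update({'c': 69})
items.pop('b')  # 9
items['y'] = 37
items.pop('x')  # 70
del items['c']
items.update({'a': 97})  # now {'g': 5, 'z': 70, 'y': 37, 'a': 97}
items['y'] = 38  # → {'g': 5, 'z': 70, 'y': 38, 'a': 97}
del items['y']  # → {'g': 5, 'z': 70, 'a': 97}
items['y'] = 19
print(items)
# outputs {'g': 5, 'z': 70, 'a': 97, 'y': 19}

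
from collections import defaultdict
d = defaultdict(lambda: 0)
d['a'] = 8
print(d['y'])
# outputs 0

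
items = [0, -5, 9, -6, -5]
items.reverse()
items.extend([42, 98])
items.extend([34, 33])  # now [-5, -6, 9, -5, 0, 42, 98, 34, 33]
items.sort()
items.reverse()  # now [98, 42, 34, 33, 9, 0, -5, -5, -6]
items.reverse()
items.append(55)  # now [-6, -5, -5, 0, 9, 33, 34, 42, 98, 55]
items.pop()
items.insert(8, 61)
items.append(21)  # [-6, -5, -5, 0, 9, 33, 34, 42, 61, 98, 21]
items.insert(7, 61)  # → [-6, -5, -5, 0, 9, 33, 34, 61, 42, 61, 98, 21]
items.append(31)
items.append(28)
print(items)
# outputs [-6, -5, -5, 0, 9, 33, 34, 61, 42, 61, 98, 21, 31, 28]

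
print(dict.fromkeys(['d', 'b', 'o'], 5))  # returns {'d': 5, 'b': 5, 'o': 5}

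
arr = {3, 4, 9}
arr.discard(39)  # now {3, 4, 9}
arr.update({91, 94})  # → {3, 4, 9, 91, 94}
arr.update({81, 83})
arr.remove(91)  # {3, 4, 9, 81, 83, 94}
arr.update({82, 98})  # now {3, 4, 9, 81, 82, 83, 94, 98}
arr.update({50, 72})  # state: {3, 4, 9, 50, 72, 81, 82, 83, 94, 98}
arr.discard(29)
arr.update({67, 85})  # {3, 4, 9, 50, 67, 72, 81, 82, 83, 85, 94, 98}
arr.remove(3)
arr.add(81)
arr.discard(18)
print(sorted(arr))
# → [4, 9, 50, 67, 72, 81, 82, 83, 85, 94, 98]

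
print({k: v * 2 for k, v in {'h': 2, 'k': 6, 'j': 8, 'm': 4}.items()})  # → {'h': 4, 'k': 12, 'j': 16, 'm': 8}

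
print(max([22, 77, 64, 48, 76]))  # 77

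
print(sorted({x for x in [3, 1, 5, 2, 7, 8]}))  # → [1, 2, 3, 5, 7, 8]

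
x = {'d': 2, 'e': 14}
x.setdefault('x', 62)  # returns 62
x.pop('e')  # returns 14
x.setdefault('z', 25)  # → 25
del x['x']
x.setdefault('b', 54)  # 54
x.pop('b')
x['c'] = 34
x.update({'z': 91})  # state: {'d': 2, 'z': 91, 'c': 34}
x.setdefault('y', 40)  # 40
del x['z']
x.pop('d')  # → 2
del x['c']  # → {'y': 40}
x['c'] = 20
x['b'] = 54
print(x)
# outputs {'y': 40, 'c': 20, 'b': 54}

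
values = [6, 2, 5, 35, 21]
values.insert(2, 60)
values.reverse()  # [21, 35, 5, 60, 2, 6]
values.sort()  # [2, 5, 6, 21, 35, 60]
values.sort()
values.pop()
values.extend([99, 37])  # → [2, 5, 6, 21, 35, 99, 37]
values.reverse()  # [37, 99, 35, 21, 6, 5, 2]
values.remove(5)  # [37, 99, 35, 21, 6, 2]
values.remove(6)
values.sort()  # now [2, 21, 35, 37, 99]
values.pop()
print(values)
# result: [2, 21, 35, 37]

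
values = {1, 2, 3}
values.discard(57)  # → {1, 2, 3}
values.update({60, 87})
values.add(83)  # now {1, 2, 3, 60, 83, 87}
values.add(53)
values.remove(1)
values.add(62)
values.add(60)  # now {2, 3, 53, 60, 62, 83, 87}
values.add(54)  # {2, 3, 53, 54, 60, 62, 83, 87}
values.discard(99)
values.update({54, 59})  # {2, 3, 53, 54, 59, 60, 62, 83, 87}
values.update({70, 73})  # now {2, 3, 53, 54, 59, 60, 62, 70, 73, 83, 87}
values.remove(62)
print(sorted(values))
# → [2, 3, 53, 54, 59, 60, 70, 73, 83, 87]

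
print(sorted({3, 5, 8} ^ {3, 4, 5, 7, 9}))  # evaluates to [4, 7, 8, 9]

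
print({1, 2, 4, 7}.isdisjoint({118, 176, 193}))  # True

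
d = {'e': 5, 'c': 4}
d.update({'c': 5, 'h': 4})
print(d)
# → {'e': 5, 'c': 5, 'h': 4}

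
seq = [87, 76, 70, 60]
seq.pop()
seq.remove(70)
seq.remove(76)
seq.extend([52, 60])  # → [87, 52, 60]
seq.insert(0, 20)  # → [20, 87, 52, 60]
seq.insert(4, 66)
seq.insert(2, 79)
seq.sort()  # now [20, 52, 60, 66, 79, 87]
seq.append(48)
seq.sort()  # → [20, 48, 52, 60, 66, 79, 87]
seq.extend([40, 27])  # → [20, 48, 52, 60, 66, 79, 87, 40, 27]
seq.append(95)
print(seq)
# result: [20, 48, 52, 60, 66, 79, 87, 40, 27, 95]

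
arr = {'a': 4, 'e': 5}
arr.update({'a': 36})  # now {'a': 36, 'e': 5}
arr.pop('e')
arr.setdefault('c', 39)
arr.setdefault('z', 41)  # 41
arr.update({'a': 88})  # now {'a': 88, 'c': 39, 'z': 41}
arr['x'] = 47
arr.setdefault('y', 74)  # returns 74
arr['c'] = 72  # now {'a': 88, 'c': 72, 'z': 41, 'x': 47, 'y': 74}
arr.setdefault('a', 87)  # 88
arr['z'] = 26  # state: {'a': 88, 'c': 72, 'z': 26, 'x': 47, 'y': 74}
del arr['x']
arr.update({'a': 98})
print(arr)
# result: {'a': 98, 'c': 72, 'z': 26, 'y': 74}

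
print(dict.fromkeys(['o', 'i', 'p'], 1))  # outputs {'o': 1, 'i': 1, 'p': 1}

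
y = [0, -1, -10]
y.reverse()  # [-10, -1, 0]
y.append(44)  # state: [-10, -1, 0, 44]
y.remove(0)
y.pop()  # 44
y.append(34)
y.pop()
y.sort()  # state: [-10, -1]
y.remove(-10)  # [-1]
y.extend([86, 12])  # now [-1, 86, 12]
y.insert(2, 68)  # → [-1, 86, 68, 12]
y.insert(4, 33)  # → [-1, 86, 68, 12, 33]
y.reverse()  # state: [33, 12, 68, 86, -1]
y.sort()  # [-1, 12, 33, 68, 86]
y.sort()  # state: [-1, 12, 33, 68, 86]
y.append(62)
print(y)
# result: [-1, 12, 33, 68, 86, 62]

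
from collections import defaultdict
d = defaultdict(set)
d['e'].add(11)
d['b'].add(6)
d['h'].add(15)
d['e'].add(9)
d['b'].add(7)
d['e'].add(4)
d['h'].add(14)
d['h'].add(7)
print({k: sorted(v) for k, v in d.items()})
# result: {'e': [4, 9, 11], 'b': [6, 7], 'h': [7, 14, 15]}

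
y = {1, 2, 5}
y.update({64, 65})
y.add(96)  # {1, 2, 5, 64, 65, 96}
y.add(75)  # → {1, 2, 5, 64, 65, 75, 96}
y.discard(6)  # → {1, 2, 5, 64, 65, 75, 96}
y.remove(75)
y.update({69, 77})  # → {1, 2, 5, 64, 65, 69, 77, 96}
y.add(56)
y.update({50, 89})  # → {1, 2, 5, 50, 56, 64, 65, 69, 77, 89, 96}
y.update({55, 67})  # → {1, 2, 5, 50, 55, 56, 64, 65, 67, 69, 77, 89, 96}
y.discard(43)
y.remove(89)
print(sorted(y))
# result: [1, 2, 5, 50, 55, 56, 64, 65, 67, 69, 77, 96]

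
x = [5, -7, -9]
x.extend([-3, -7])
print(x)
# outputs [5, -7, -9, -3, -7]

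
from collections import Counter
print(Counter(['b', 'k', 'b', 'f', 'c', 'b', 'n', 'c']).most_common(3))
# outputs [('b', 3), ('c', 2), ('k', 1)]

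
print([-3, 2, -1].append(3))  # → None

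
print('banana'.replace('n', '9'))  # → ba9a9a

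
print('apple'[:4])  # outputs appl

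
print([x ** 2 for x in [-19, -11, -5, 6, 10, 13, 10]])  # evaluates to [361, 121, 25, 36, 100, 169, 100]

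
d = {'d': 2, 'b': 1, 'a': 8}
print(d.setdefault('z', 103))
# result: 103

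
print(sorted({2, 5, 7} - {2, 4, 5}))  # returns [7]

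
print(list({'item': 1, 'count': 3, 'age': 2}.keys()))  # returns ['item', 'count', 'age']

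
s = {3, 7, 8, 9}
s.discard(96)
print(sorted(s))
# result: [3, 7, 8, 9]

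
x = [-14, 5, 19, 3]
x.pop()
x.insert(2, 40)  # [-14, 5, 40, 19]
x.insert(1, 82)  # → [-14, 82, 5, 40, 19]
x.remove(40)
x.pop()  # 19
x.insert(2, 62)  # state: [-14, 82, 62, 5]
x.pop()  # 5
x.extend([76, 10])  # [-14, 82, 62, 76, 10]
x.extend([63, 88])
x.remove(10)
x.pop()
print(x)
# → [-14, 82, 62, 76, 63]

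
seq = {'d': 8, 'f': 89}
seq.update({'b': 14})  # {'d': 8, 'f': 89, 'b': 14}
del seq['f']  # {'d': 8, 'b': 14}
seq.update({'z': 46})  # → {'d': 8, 'b': 14, 'z': 46}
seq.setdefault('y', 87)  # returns 87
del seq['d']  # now {'b': 14, 'z': 46, 'y': 87}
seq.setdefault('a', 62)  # 62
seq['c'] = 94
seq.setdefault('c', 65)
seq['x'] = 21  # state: {'b': 14, 'z': 46, 'y': 87, 'a': 62, 'c': 94, 'x': 21}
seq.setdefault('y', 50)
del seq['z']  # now {'b': 14, 'y': 87, 'a': 62, 'c': 94, 'x': 21}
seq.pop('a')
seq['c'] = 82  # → {'b': 14, 'y': 87, 'c': 82, 'x': 21}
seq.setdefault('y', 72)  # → 87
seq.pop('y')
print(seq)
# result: {'b': 14, 'c': 82, 'x': 21}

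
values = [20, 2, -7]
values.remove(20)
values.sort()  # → [-7, 2]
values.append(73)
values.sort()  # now [-7, 2, 73]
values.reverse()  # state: [73, 2, -7]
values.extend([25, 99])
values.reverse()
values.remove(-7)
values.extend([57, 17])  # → [99, 25, 2, 73, 57, 17]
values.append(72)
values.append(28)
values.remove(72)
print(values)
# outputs [99, 25, 2, 73, 57, 17, 28]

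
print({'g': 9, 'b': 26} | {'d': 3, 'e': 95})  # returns {'g': 9, 'b': 26, 'd': 3, 'e': 95}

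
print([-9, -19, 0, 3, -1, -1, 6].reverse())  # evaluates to None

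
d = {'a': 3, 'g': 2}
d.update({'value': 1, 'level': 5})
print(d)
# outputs {'a': 3, 'g': 2, 'value': 1, 'level': 5}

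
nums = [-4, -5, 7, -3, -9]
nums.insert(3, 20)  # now [-4, -5, 7, 20, -3, -9]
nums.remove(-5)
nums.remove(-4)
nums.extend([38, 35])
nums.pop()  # 35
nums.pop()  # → 38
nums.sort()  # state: [-9, -3, 7, 20]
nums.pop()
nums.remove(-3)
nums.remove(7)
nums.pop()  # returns -9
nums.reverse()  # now []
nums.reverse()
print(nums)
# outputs []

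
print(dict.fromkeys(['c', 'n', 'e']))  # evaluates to {'c': None, 'n': None, 'e': None}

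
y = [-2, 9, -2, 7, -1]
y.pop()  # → -1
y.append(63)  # [-2, 9, -2, 7, 63]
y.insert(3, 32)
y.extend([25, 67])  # [-2, 9, -2, 32, 7, 63, 25, 67]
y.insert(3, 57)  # [-2, 9, -2, 57, 32, 7, 63, 25, 67]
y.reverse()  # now [67, 25, 63, 7, 32, 57, -2, 9, -2]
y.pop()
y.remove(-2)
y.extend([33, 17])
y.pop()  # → 17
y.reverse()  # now [33, 9, 57, 32, 7, 63, 25, 67]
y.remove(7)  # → [33, 9, 57, 32, 63, 25, 67]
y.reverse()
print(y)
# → [67, 25, 63, 32, 57, 9, 33]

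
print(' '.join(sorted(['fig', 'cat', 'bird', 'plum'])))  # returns bird cat fig plum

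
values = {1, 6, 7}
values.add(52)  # {1, 6, 7, 52}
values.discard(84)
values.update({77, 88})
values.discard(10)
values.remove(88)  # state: {1, 6, 7, 52, 77}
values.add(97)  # {1, 6, 7, 52, 77, 97}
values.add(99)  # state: {1, 6, 7, 52, 77, 97, 99}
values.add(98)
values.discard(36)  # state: {1, 6, 7, 52, 77, 97, 98, 99}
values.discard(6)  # {1, 7, 52, 77, 97, 98, 99}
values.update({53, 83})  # {1, 7, 52, 53, 77, 83, 97, 98, 99}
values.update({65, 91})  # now {1, 7, 52, 53, 65, 77, 83, 91, 97, 98, 99}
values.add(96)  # {1, 7, 52, 53, 65, 77, 83, 91, 96, 97, 98, 99}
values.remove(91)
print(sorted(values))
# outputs [1, 7, 52, 53, 65, 77, 83, 96, 97, 98, 99]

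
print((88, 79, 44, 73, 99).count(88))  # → 1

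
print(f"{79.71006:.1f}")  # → 79.7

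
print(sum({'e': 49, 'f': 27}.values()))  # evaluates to 76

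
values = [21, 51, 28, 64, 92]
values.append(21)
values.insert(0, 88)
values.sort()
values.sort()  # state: [21, 21, 28, 51, 64, 88, 92]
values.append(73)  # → [21, 21, 28, 51, 64, 88, 92, 73]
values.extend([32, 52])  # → [21, 21, 28, 51, 64, 88, 92, 73, 32, 52]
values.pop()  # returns 52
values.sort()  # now [21, 21, 28, 32, 51, 64, 73, 88, 92]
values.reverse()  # [92, 88, 73, 64, 51, 32, 28, 21, 21]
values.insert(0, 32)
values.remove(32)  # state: [92, 88, 73, 64, 51, 32, 28, 21, 21]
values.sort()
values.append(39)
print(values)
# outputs [21, 21, 28, 32, 51, 64, 73, 88, 92, 39]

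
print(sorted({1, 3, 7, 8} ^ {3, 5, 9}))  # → [1, 5, 7, 8, 9]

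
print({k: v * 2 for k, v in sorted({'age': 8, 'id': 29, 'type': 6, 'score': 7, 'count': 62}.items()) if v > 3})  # {'age': 16, 'count': 124, 'id': 58, 'score': 14, 'type': 12}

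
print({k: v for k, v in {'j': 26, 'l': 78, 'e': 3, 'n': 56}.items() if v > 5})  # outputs {'j': 26, 'l': 78, 'n': 56}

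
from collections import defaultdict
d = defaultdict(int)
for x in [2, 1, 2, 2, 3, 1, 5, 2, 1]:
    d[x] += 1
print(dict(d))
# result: {2: 4, 1: 3, 3: 1, 5: 1}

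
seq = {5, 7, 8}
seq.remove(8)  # {5, 7}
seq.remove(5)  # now {7}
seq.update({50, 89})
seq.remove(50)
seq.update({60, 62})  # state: {7, 60, 62, 89}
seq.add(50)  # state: {7, 50, 60, 62, 89}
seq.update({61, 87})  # {7, 50, 60, 61, 62, 87, 89}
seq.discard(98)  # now {7, 50, 60, 61, 62, 87, 89}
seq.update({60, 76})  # {7, 50, 60, 61, 62, 76, 87, 89}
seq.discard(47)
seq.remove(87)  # {7, 50, 60, 61, 62, 76, 89}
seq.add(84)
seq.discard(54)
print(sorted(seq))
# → [7, 50, 60, 61, 62, 76, 84, 89]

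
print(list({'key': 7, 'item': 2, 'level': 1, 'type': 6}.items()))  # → [('key', 7), ('item', 2), ('level', 1), ('type', 6)]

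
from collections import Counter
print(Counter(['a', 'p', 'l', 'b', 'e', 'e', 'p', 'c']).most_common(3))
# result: [('p', 2), ('e', 2), ('a', 1)]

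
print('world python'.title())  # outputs World Python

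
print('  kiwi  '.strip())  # kiwi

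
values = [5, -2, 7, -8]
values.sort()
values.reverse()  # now [7, 5, -2, -8]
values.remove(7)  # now [5, -2, -8]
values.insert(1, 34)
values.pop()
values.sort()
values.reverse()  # [34, 5, -2]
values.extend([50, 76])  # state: [34, 5, -2, 50, 76]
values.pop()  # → 76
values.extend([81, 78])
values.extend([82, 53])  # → [34, 5, -2, 50, 81, 78, 82, 53]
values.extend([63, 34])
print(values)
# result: [34, 5, -2, 50, 81, 78, 82, 53, 63, 34]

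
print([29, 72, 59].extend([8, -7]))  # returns None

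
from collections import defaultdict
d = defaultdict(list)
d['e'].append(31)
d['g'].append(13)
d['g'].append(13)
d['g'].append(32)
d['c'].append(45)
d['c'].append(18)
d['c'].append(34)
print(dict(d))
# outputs {'e': [31], 'g': [13, 13, 32], 'c': [45, 18, 34]}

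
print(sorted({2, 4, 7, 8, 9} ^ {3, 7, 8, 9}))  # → [2, 3, 4]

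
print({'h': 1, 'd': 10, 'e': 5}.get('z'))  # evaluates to None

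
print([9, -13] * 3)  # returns [9, -13, 9, -13, 9, -13]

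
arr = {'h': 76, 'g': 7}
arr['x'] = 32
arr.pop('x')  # 32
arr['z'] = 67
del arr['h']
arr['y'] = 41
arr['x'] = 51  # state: {'g': 7, 'z': 67, 'y': 41, 'x': 51}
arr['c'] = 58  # {'g': 7, 'z': 67, 'y': 41, 'x': 51, 'c': 58}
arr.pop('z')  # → 67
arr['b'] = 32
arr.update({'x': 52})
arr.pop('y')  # 41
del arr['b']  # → {'g': 7, 'x': 52, 'c': 58}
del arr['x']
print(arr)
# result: {'g': 7, 'c': 58}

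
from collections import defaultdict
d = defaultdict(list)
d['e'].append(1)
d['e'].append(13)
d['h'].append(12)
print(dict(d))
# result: {'e': [1, 13], 'h': [12]}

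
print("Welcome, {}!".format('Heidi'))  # Welcome, Heidi!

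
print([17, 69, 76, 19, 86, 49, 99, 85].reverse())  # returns None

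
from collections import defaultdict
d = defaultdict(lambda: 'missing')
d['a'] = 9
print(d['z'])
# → missing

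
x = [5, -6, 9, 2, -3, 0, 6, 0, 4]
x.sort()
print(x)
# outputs [-6, -3, 0, 0, 2, 4, 5, 6, 9]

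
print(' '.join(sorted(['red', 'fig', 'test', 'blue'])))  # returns blue fig red test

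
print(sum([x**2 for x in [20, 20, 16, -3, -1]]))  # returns 1066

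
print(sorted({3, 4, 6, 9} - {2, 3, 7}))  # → [4, 6, 9]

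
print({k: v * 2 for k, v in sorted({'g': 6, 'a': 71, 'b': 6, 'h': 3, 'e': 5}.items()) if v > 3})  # {'a': 142, 'b': 12, 'e': 10, 'g': 12}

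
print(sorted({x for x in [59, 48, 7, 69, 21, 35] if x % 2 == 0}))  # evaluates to [48]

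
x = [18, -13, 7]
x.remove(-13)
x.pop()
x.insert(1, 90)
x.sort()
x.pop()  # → 90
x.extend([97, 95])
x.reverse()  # [95, 97, 18]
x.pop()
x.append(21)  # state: [95, 97, 21]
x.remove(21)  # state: [95, 97]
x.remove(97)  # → [95]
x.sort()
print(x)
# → [95]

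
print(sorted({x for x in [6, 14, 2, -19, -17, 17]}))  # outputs [-19, -17, 2, 6, 14, 17]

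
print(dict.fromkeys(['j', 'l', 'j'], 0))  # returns {'j': 0, 'l': 0}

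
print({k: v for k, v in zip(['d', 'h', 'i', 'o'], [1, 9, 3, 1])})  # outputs {'d': 1, 'h': 9, 'i': 3, 'o': 1}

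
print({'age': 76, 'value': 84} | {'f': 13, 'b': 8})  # {'age': 76, 'value': 84, 'f': 13, 'b': 8}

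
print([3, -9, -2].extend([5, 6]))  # None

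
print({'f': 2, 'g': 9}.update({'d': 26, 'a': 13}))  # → None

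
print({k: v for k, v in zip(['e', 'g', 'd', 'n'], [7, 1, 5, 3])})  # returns {'e': 7, 'g': 1, 'd': 5, 'n': 3}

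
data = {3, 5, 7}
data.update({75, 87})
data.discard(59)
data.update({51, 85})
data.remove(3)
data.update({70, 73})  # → {5, 7, 51, 70, 73, 75, 85, 87}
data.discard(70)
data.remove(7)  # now {5, 51, 73, 75, 85, 87}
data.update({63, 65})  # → {5, 51, 63, 65, 73, 75, 85, 87}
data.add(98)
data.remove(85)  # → {5, 51, 63, 65, 73, 75, 87, 98}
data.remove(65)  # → {5, 51, 63, 73, 75, 87, 98}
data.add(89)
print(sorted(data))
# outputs [5, 51, 63, 73, 75, 87, 89, 98]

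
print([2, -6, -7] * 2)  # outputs [2, -6, -7, 2, -6, -7]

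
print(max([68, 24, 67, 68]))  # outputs 68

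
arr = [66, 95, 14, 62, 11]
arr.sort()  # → [11, 14, 62, 66, 95]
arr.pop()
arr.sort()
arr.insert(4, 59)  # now [11, 14, 62, 66, 59]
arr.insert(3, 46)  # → [11, 14, 62, 46, 66, 59]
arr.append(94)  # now [11, 14, 62, 46, 66, 59, 94]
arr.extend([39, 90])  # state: [11, 14, 62, 46, 66, 59, 94, 39, 90]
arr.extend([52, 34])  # [11, 14, 62, 46, 66, 59, 94, 39, 90, 52, 34]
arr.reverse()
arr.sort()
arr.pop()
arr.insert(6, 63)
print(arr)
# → [11, 14, 34, 39, 46, 52, 63, 59, 62, 66, 90]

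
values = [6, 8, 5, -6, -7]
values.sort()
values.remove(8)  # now [-7, -6, 5, 6]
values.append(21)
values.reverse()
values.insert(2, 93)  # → [21, 6, 93, 5, -6, -7]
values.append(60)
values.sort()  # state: [-7, -6, 5, 6, 21, 60, 93]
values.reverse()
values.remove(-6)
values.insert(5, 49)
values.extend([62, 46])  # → [93, 60, 21, 6, 5, 49, -7, 62, 46]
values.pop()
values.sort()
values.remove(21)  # [-7, 5, 6, 49, 60, 62, 93]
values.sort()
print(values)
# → [-7, 5, 6, 49, 60, 62, 93]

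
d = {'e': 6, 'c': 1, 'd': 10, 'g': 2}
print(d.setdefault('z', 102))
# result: 102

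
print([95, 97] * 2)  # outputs [95, 97, 95, 97]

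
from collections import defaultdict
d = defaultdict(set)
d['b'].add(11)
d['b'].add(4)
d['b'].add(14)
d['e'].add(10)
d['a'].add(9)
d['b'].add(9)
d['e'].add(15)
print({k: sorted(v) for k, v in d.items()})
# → {'b': [4, 9, 11, 14], 'e': [10, 15], 'a': [9]}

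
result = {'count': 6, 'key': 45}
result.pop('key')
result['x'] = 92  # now {'count': 6, 'x': 92}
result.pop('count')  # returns 6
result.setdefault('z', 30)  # 30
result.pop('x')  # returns 92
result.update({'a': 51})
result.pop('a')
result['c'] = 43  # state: {'z': 30, 'c': 43}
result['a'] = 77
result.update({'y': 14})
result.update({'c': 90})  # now {'z': 30, 'c': 90, 'a': 77, 'y': 14}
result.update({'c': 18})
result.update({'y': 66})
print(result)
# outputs {'z': 30, 'c': 18, 'a': 77, 'y': 66}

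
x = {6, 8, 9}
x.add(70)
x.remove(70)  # {6, 8, 9}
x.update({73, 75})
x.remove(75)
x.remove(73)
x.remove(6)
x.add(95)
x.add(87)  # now {8, 9, 87, 95}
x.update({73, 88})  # {8, 9, 73, 87, 88, 95}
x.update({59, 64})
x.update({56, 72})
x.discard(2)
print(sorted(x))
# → [8, 9, 56, 59, 64, 72, 73, 87, 88, 95]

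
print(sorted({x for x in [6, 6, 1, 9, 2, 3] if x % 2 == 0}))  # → [2, 6]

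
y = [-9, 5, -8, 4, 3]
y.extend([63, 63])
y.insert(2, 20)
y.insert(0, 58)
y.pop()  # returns 63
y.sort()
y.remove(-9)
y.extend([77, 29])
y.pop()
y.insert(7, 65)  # [-8, 3, 4, 5, 20, 58, 63, 65, 77]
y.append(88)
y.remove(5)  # [-8, 3, 4, 20, 58, 63, 65, 77, 88]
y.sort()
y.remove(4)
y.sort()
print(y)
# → [-8, 3, 20, 58, 63, 65, 77, 88]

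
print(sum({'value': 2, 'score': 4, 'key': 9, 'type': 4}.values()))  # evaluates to 19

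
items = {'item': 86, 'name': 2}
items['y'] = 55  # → {'item': 86, 'name': 2, 'y': 55}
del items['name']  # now {'item': 86, 'y': 55}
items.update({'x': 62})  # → {'item': 86, 'y': 55, 'x': 62}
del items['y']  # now {'item': 86, 'x': 62}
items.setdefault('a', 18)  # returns 18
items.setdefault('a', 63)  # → 18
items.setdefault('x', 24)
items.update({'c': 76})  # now {'item': 86, 'x': 62, 'a': 18, 'c': 76}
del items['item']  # {'x': 62, 'a': 18, 'c': 76}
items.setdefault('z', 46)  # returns 46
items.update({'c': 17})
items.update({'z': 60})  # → {'x': 62, 'a': 18, 'c': 17, 'z': 60}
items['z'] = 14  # {'x': 62, 'a': 18, 'c': 17, 'z': 14}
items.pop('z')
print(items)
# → {'x': 62, 'a': 18, 'c': 17}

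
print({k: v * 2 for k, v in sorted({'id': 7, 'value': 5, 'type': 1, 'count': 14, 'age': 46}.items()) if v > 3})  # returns {'age': 92, 'count': 28, 'id': 14, 'value': 10}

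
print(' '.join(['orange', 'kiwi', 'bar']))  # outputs orange kiwi bar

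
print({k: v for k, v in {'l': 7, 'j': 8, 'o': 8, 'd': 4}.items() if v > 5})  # {'l': 7, 'j': 8, 'o': 8}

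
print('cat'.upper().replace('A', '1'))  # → C1T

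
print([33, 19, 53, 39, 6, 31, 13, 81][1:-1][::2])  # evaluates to [19, 39, 31]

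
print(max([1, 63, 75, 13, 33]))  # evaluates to 75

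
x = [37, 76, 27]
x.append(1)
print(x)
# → [37, 76, 27, 1]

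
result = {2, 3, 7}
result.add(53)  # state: {2, 3, 7, 53}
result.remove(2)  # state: {3, 7, 53}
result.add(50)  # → {3, 7, 50, 53}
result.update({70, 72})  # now {3, 7, 50, 53, 70, 72}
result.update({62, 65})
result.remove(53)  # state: {3, 7, 50, 62, 65, 70, 72}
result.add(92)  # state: {3, 7, 50, 62, 65, 70, 72, 92}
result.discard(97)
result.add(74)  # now {3, 7, 50, 62, 65, 70, 72, 74, 92}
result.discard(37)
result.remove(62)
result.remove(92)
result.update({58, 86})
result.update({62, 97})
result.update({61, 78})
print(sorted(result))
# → [3, 7, 50, 58, 61, 62, 65, 70, 72, 74, 78, 86, 97]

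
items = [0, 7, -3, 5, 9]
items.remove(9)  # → [0, 7, -3, 5]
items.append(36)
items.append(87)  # [0, 7, -3, 5, 36, 87]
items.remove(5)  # [0, 7, -3, 36, 87]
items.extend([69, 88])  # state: [0, 7, -3, 36, 87, 69, 88]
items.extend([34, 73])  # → [0, 7, -3, 36, 87, 69, 88, 34, 73]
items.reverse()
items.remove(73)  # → [34, 88, 69, 87, 36, -3, 7, 0]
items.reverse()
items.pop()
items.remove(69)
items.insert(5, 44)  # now [0, 7, -3, 36, 87, 44, 88]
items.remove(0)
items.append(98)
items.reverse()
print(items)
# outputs [98, 88, 44, 87, 36, -3, 7]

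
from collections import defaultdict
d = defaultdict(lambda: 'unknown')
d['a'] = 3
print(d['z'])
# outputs unknown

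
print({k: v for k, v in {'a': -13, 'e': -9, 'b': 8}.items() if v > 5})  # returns {'b': 8}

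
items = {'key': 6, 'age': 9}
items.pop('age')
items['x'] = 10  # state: {'key': 6, 'x': 10}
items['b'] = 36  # {'key': 6, 'x': 10, 'b': 36}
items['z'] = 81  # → {'key': 6, 'x': 10, 'b': 36, 'z': 81}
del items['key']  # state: {'x': 10, 'b': 36, 'z': 81}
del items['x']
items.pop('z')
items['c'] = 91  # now {'b': 36, 'c': 91}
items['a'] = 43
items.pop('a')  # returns 43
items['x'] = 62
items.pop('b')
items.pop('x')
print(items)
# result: {'c': 91}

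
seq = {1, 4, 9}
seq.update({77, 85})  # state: {1, 4, 9, 77, 85}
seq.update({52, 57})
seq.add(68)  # {1, 4, 9, 52, 57, 68, 77, 85}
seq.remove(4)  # {1, 9, 52, 57, 68, 77, 85}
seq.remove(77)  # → {1, 9, 52, 57, 68, 85}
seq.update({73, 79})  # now {1, 9, 52, 57, 68, 73, 79, 85}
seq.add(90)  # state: {1, 9, 52, 57, 68, 73, 79, 85, 90}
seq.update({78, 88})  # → {1, 9, 52, 57, 68, 73, 78, 79, 85, 88, 90}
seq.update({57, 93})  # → {1, 9, 52, 57, 68, 73, 78, 79, 85, 88, 90, 93}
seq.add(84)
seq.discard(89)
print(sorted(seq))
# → [1, 9, 52, 57, 68, 73, 78, 79, 84, 85, 88, 90, 93]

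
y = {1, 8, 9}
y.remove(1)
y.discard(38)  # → {8, 9}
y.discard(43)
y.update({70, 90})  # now {8, 9, 70, 90}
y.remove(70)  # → {8, 9, 90}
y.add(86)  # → {8, 9, 86, 90}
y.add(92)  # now {8, 9, 86, 90, 92}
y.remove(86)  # {8, 9, 90, 92}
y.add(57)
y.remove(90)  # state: {8, 9, 57, 92}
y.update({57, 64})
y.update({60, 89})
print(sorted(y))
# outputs [8, 9, 57, 60, 64, 89, 92]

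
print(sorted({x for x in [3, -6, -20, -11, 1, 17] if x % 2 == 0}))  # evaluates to [-20, -6]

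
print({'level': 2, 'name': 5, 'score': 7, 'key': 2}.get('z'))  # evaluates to None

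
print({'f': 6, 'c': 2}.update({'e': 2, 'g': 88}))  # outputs None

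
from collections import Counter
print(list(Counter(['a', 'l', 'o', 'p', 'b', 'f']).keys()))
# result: ['a', 'l', 'o', 'p', 'b', 'f']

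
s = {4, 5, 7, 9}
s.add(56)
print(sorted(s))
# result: [4, 5, 7, 9, 56]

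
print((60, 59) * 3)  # (60, 59, 60, 59, 60, 59)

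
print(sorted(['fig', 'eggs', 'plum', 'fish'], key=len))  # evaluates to ['fig', 'eggs', 'plum', 'fish']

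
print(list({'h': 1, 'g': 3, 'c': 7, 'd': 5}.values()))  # [1, 3, 7, 5]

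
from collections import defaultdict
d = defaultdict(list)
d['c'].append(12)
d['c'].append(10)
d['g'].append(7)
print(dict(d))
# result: {'c': [12, 10], 'g': [7]}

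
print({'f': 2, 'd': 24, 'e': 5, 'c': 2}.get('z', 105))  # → 105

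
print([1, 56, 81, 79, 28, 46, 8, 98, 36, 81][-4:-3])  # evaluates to [8]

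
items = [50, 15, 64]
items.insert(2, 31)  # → [50, 15, 31, 64]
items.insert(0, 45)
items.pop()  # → 64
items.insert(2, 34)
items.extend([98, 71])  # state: [45, 50, 34, 15, 31, 98, 71]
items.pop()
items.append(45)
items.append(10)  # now [45, 50, 34, 15, 31, 98, 45, 10]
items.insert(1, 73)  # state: [45, 73, 50, 34, 15, 31, 98, 45, 10]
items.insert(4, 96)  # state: [45, 73, 50, 34, 96, 15, 31, 98, 45, 10]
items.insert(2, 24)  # [45, 73, 24, 50, 34, 96, 15, 31, 98, 45, 10]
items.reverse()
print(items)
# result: [10, 45, 98, 31, 15, 96, 34, 50, 24, 73, 45]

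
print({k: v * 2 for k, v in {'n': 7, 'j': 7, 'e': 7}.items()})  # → {'n': 14, 'j': 14, 'e': 14}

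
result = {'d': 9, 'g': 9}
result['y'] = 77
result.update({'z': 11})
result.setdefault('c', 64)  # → 64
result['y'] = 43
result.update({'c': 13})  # {'d': 9, 'g': 9, 'y': 43, 'z': 11, 'c': 13}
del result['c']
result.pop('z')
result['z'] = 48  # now {'d': 9, 'g': 9, 'y': 43, 'z': 48}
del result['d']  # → {'g': 9, 'y': 43, 'z': 48}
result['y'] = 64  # {'g': 9, 'y': 64, 'z': 48}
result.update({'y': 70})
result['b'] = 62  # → {'g': 9, 'y': 70, 'z': 48, 'b': 62}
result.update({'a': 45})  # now {'g': 9, 'y': 70, 'z': 48, 'b': 62, 'a': 45}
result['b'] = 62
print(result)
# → {'g': 9, 'y': 70, 'z': 48, 'b': 62, 'a': 45}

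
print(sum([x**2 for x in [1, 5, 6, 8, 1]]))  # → 127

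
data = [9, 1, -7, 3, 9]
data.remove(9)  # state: [1, -7, 3, 9]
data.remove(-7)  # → [1, 3, 9]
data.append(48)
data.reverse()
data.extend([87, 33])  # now [48, 9, 3, 1, 87, 33]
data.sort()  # [1, 3, 9, 33, 48, 87]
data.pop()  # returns 87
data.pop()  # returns 48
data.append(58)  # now [1, 3, 9, 33, 58]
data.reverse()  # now [58, 33, 9, 3, 1]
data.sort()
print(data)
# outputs [1, 3, 9, 33, 58]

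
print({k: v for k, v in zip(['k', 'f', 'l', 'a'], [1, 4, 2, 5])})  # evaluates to {'k': 1, 'f': 4, 'l': 2, 'a': 5}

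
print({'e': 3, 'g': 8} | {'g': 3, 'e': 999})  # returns {'e': 999, 'g': 3}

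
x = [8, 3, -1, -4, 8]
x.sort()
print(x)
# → [-4, -1, 3, 8, 8]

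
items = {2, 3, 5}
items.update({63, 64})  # {2, 3, 5, 63, 64}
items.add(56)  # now {2, 3, 5, 56, 63, 64}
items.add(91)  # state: {2, 3, 5, 56, 63, 64, 91}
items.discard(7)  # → {2, 3, 5, 56, 63, 64, 91}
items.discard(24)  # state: {2, 3, 5, 56, 63, 64, 91}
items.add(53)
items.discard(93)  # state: {2, 3, 5, 53, 56, 63, 64, 91}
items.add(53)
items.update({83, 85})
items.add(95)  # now {2, 3, 5, 53, 56, 63, 64, 83, 85, 91, 95}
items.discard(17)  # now {2, 3, 5, 53, 56, 63, 64, 83, 85, 91, 95}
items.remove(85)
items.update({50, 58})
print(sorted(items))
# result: [2, 3, 5, 50, 53, 56, 58, 63, 64, 83, 91, 95]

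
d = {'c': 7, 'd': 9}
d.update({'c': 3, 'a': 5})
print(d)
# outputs {'c': 3, 'd': 9, 'a': 5}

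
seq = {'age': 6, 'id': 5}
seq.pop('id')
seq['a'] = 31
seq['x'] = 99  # {'age': 6, 'a': 31, 'x': 99}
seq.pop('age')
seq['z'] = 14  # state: {'a': 31, 'x': 99, 'z': 14}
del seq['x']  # {'a': 31, 'z': 14}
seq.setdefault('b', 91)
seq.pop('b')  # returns 91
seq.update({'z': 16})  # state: {'a': 31, 'z': 16}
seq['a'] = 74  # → {'a': 74, 'z': 16}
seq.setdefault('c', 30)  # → 30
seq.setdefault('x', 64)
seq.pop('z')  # 16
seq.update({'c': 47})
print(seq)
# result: {'a': 74, 'c': 47, 'x': 64}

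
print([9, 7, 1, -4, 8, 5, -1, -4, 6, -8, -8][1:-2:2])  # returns [7, -4, 5, -4]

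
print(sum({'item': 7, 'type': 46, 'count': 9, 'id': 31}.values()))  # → 93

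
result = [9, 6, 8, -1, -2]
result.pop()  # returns -2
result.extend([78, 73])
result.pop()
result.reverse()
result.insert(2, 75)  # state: [78, -1, 75, 8, 6, 9]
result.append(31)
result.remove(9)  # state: [78, -1, 75, 8, 6, 31]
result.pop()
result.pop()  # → 6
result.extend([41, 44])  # [78, -1, 75, 8, 41, 44]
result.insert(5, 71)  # [78, -1, 75, 8, 41, 71, 44]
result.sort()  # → [-1, 8, 41, 44, 71, 75, 78]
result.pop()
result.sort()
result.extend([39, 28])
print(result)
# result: [-1, 8, 41, 44, 71, 75, 39, 28]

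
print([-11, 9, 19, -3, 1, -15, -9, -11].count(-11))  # 2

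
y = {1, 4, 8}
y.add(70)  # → {1, 4, 8, 70}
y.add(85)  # {1, 4, 8, 70, 85}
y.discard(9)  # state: {1, 4, 8, 70, 85}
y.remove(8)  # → {1, 4, 70, 85}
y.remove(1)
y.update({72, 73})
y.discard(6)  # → {4, 70, 72, 73, 85}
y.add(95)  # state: {4, 70, 72, 73, 85, 95}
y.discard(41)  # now {4, 70, 72, 73, 85, 95}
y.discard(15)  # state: {4, 70, 72, 73, 85, 95}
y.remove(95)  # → {4, 70, 72, 73, 85}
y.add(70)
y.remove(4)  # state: {70, 72, 73, 85}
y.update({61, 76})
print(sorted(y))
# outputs [61, 70, 72, 73, 76, 85]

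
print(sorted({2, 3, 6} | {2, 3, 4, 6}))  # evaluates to [2, 3, 4, 6]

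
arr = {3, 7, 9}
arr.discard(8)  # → {3, 7, 9}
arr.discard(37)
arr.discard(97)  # {3, 7, 9}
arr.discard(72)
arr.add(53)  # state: {3, 7, 9, 53}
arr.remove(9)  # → {3, 7, 53}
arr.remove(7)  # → {3, 53}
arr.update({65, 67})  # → {3, 53, 65, 67}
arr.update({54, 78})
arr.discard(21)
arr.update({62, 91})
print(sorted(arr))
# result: [3, 53, 54, 62, 65, 67, 78, 91]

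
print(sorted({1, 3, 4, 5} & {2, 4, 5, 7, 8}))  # [4, 5]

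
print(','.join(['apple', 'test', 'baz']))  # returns apple,test,baz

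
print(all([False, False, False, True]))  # False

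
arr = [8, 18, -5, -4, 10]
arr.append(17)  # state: [8, 18, -5, -4, 10, 17]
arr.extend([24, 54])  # [8, 18, -5, -4, 10, 17, 24, 54]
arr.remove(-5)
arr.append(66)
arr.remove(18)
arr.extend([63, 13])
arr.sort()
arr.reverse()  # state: [66, 63, 54, 24, 17, 13, 10, 8, -4]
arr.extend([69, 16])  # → [66, 63, 54, 24, 17, 13, 10, 8, -4, 69, 16]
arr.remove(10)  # [66, 63, 54, 24, 17, 13, 8, -4, 69, 16]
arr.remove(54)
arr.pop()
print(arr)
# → [66, 63, 24, 17, 13, 8, -4, 69]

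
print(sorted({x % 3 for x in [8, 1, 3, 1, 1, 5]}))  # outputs [0, 1, 2]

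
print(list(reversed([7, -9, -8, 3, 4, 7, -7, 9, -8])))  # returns [-8, 9, -7, 7, 4, 3, -8, -9, 7]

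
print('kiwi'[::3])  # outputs ki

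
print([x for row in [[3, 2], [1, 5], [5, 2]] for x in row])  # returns [3, 2, 1, 5, 5, 2]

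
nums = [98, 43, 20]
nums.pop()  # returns 20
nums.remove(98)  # [43]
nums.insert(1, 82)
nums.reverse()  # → [82, 43]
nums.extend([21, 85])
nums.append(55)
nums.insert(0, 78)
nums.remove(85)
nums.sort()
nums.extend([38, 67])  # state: [21, 43, 55, 78, 82, 38, 67]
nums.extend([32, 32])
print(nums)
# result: [21, 43, 55, 78, 82, 38, 67, 32, 32]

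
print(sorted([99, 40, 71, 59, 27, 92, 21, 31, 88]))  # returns [21, 27, 31, 40, 59, 71, 88, 92, 99]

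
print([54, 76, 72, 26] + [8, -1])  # [54, 76, 72, 26, 8, -1]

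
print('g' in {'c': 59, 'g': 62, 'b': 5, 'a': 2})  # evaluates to True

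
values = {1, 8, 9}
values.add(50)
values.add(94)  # {1, 8, 9, 50, 94}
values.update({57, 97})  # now {1, 8, 9, 50, 57, 94, 97}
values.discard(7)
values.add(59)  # {1, 8, 9, 50, 57, 59, 94, 97}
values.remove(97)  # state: {1, 8, 9, 50, 57, 59, 94}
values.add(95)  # {1, 8, 9, 50, 57, 59, 94, 95}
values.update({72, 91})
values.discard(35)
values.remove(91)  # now {1, 8, 9, 50, 57, 59, 72, 94, 95}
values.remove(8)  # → {1, 9, 50, 57, 59, 72, 94, 95}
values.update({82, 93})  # {1, 9, 50, 57, 59, 72, 82, 93, 94, 95}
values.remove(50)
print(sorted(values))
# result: [1, 9, 57, 59, 72, 82, 93, 94, 95]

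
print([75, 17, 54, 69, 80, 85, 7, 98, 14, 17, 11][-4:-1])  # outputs [98, 14, 17]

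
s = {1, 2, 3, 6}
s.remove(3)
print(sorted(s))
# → [1, 2, 6]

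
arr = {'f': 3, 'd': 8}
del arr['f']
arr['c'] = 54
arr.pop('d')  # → 8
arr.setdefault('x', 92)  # 92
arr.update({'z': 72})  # {'c': 54, 'x': 92, 'z': 72}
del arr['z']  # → {'c': 54, 'x': 92}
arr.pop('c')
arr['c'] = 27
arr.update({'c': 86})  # {'x': 92, 'c': 86}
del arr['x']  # {'c': 86}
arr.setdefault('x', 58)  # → 58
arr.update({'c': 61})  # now {'c': 61, 'x': 58}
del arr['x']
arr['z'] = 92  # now {'c': 61, 'z': 92}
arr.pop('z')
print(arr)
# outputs {'c': 61}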